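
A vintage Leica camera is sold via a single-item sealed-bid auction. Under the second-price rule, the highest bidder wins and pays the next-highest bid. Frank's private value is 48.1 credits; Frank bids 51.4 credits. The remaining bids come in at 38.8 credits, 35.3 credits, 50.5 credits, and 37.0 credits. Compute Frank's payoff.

-2.4 credits

Highest competing bid: 50.5 credits.
Frank's bid 51.4 credits is the highest overall, so Frank wins and pays the second-highest bid, 50.5 credits.
Payoff = value − price = 48.1 credits − 50.5 credits = -2.4 credits.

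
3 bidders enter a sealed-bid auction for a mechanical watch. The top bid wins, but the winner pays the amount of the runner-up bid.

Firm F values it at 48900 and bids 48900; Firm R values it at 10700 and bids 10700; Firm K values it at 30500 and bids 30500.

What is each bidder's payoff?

Firm F 18400, Firm R 0, Firm K 0.

Ordered from highest: Firm F 48900; Firm K 30500; Firm R 10700.
Firm F has the top bid and wins; the price is the second-highest bid, 30500.
Firm F's payoff = 48900 − 30500 = 18400. All other bidders lose, so their payoff is 0.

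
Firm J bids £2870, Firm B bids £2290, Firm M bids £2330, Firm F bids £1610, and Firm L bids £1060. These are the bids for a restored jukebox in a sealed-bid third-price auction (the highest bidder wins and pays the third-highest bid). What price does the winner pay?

The winner pays £2290.

Ordered from highest: Firm J £2870, then Firm M £2330, then Firm B £2290, then Firm F £1610, then Firm L £1060.
Firm J is the highest bidder, so Firm J wins.
Under the third-price rule, the price is the third-highest bid: £2290.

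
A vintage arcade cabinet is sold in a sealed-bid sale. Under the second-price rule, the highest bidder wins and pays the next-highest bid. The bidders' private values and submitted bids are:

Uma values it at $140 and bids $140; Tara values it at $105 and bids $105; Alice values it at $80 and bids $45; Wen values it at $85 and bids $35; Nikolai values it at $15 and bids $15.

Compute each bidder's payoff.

Payoffs: Uma $35, Tara $0, Alice $0, Wen $0, Nikolai $0.

Ordered from highest: Uma $140 > Tara $105 > Alice $45 > Wen $35 > Nikolai $15.
Uma has the top bid and wins; the price is the second-highest bid, $105.
Uma's payoff = $140 − $105 = $35. All other bidders lose, so their payoff is 0.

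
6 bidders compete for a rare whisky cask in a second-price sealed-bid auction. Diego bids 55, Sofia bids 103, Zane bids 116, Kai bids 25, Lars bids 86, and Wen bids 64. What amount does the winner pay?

Price paid: 103.

Ordered from highest: Zane 116; Sofia 103; Lars 86; Wen 64; Diego 55; Kai 25.
Zane has the highest bid, so Zane wins.
The second-highest bid is 103, so that is what Zane pays.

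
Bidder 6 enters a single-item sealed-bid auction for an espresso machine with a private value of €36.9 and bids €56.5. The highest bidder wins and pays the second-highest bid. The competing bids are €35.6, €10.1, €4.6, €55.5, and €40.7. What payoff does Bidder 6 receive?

Highest competing bid: €55.5.
Bidder 6's bid €56.5 is the highest overall, so Bidder 6 wins and pays the second-highest bid, €55.5.
Payoff = value − price = €36.9 − €55.5 = -€18.6.
Overbidding won the item at a price above value — truthful bidding would have avoided this loss.

The bidder's payoff: -€18.6.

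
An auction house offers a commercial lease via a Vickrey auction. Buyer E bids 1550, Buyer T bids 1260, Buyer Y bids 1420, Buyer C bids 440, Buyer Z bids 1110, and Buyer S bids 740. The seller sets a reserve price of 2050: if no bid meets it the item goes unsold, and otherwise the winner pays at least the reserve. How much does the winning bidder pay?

Bids in descending order: Buyer E 1550; Buyer Y 1420; Buyer T 1260; Buyer Z 1110; Buyer S 740; Buyer C 440.
The top bid 1550 is below the reserve 2050, so the item goes unsold and nothing is paid.

unsold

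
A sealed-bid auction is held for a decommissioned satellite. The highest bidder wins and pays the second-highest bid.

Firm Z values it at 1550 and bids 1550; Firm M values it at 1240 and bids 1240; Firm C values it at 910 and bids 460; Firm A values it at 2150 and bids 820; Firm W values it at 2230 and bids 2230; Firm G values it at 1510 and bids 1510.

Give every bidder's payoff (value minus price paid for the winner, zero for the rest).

Payoffs: Firm Z 0, Firm M 0, Firm C 0, Firm A 0, Firm W 680, Firm G 0.

Sorted high to low: Firm W 2230, then Firm Z 1550, then Firm G 1510, then Firm M 1240, then Firm A 820, then Firm C 460.
Firm W has the top bid and wins; the price is the second-highest bid, 1550.
Firm W's payoff = 2230 − 1550 = 680. All other bidders lose, so their payoff is 0.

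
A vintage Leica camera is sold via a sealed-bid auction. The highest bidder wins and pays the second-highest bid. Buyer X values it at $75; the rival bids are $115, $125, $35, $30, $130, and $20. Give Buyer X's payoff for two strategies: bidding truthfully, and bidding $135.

(a) $0  (b) -$55

The highest competing bid is $130.
Bidding truthfully at $75: the top bid is $130 (a rival), so Buyer X loses. Payoff = $0.
Bidding $135: Buyer X has the top bid, wins, and pays the second-highest bid $130. Payoff = $75 − $130 = -$55.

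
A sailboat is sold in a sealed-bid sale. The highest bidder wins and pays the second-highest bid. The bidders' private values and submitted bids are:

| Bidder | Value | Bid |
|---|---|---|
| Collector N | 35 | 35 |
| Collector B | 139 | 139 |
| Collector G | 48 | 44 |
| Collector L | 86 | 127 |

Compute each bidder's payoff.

Ranking the bids: Collector B 139 > Collector L 127 > Collector G 44 > Collector N 35.
Collector B has the top bid and wins; the price is the second-highest bid, 127.
Collector B's payoff = 139 − 127 = 12. All other bidders lose, so their payoff is 0.

Payoffs: Collector N 0, Collector B 12, Collector G 0, Collector L 0.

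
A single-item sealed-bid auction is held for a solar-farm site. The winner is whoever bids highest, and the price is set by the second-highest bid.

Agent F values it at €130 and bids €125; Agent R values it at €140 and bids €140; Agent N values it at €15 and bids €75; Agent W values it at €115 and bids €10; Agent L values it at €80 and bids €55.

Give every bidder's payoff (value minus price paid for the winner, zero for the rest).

Payoffs: Agent F €0, Agent R €15, Agent N €0, Agent W €0, Agent L €0.

Ordered from highest: Agent R €140 > Agent F €125 > Agent N €75 > Agent L €55 > Agent W €10.
Agent R has the top bid and wins; the price is the second-highest bid, €125.
Agent R's payoff = €140 − €125 = €15. All other bidders lose, so their payoff is 0.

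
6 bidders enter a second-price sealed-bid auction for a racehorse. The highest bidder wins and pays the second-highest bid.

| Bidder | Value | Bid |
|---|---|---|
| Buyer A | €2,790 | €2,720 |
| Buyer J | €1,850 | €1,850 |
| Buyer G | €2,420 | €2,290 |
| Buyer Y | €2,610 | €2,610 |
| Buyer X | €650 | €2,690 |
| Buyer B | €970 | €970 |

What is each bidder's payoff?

Ranking the bids: Buyer A €2,720; Buyer X €2,690; Buyer Y €2,610; Buyer G €2,290; Buyer J €1,850; Buyer B €970.
Buyer A has the top bid and wins; the price is the second-highest bid, €2,690.
Buyer A's payoff = €2,790 − €2,690 = €100. All other bidders lose, so their payoff is 0.

Payoffs: Buyer A €100, Buyer J €0, Buyer G €0, Buyer Y €0, Buyer X €0, Buyer B €0.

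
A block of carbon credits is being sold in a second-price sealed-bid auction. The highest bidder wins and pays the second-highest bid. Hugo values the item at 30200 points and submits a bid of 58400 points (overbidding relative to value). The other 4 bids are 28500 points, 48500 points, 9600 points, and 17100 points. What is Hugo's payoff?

Highest competing bid: 48500 points.
Hugo's bid 58400 points is the highest overall, so Hugo wins and pays the second-highest bid, 48500 points.
Payoff = value − price = 30200 points − 48500 points = -18300 points.

Payoff = -18300 points.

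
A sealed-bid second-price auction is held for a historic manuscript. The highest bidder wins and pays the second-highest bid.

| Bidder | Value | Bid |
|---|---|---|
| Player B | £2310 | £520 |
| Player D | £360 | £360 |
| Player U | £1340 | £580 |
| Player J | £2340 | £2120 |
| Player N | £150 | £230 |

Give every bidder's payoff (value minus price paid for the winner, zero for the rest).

Ranking the bids: Player J £2120; Player U £580; Player B £520; Player D £360; Player N £230.
Player J has the top bid and wins; the price is the second-highest bid, £580.
Player J's payoff = £2340 − £580 = £1760. All other bidders lose, so their payoff is 0.

Payoffs: Player B £0, Player D £0, Player U £0, Player J £1760, Player N £0.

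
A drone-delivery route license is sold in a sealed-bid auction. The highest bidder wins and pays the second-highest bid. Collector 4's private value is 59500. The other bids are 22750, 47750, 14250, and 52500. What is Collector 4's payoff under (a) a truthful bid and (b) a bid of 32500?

The highest competing bid is 52500.
Bidding truthfully at 59500: Collector 4 has the top bid, wins, and pays the second-highest bid 52500. Payoff = 59500 − 52500 = 7000.
Bidding 32500: the top bid is 52500 (a rival), so Collector 4 loses. Payoff = 0.

(a) 7000  (b) 0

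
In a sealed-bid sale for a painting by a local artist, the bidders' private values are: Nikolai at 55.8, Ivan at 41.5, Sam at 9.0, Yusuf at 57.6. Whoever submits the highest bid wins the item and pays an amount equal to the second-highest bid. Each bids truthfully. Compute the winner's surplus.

Surplus = 1.8.

Ranking the bids: Yusuf 57.6, then Nikolai 55.8, then Ivan 41.5, then Sam 9.0.
Yusuf wins with the top bid and pays the second-highest, 55.8.
Surplus = 57.6 − 55.8 = 1.8.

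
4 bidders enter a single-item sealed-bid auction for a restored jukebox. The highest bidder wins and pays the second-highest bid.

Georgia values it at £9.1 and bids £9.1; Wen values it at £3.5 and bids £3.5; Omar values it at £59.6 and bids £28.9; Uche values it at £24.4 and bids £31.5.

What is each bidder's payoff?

Bids in descending order: Uche £31.5 > Omar £28.9 > Georgia £9.1 > Wen £3.5.
Uche has the top bid and wins; the price is the second-highest bid, £28.9.
Uche's payoff = £24.4 − £28.9 = -£4.5. All other bidders lose, so their payoff is 0.

Payoffs: Georgia £0.0, Wen £0.0, Omar £0.0, Uche -£4.5.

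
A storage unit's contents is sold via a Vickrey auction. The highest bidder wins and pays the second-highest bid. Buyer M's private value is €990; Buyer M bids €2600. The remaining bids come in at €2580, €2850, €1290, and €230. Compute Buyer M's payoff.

Payoff = €0.

Highest competing bid: €2850.
Buyer M's bid €2600 is not the highest, so Buyer M loses, pays nothing, and earns zero payoff.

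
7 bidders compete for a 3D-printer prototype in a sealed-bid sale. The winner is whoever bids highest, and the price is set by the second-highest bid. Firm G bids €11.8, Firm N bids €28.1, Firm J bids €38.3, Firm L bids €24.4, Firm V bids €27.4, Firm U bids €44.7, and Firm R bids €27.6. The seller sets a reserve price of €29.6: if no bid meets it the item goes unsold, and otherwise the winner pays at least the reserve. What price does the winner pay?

€38.3

Bids in descending order: Firm U €44.7 > Firm J €38.3 > Firm N €28.1 > Firm R €27.6 > Firm V €27.4 > Firm L €24.4 > Firm G €11.8.
Firm U has the highest bid, so Firm U wins.
The second-highest bid is €38.3, which exceeds the reserve, so that sets the price.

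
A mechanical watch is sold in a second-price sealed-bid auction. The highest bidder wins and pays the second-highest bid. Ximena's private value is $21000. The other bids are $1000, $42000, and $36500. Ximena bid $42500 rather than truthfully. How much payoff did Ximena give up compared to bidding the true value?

$21000

The highest competing bid is $42000.
Bidding truthfully at $21000: the top bid is $42000 (a rival), so Ximena loses. Payoff = $0.
Bidding $42500: Ximena has the top bid, wins, and pays the second-highest bid $42000. Payoff = $21000 − $42000 = -$21000.
Regret = truthful payoff − actual payoff = $0 − -$21000 = $21000.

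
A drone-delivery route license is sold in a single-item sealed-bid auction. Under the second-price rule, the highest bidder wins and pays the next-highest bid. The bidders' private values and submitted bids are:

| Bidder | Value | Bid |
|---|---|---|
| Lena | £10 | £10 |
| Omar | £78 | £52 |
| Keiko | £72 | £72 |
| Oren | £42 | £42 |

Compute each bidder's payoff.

Payoffs: Lena £0, Omar £0, Keiko £20, Oren £0.

Sorted high to low: Keiko £72 > Omar £52 > Oren £42 > Lena £10.
Keiko has the top bid and wins; the price is the second-highest bid, £52.
Keiko's payoff = £72 − £52 = £20. All other bidders lose, so their payoff is 0.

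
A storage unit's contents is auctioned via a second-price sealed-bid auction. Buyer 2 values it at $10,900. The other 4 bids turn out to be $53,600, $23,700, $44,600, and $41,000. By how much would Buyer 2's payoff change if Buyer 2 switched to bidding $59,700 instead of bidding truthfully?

Change in payoff: -$42,700.

The highest competing bid is $53,600.
Bidding truthfully at $10,900: the top bid is $53,600 (a rival), so Buyer 2 loses. Payoff = $0.
Bidding $59,700: Buyer 2 has the top bid, wins, and pays the second-highest bid $53,600. Payoff = $10,900 − $53,600 = -$42,700.
Change = -$42,700 − $0 = -$42,700.
Deviating from a truthful bid can only lose payoff in a second-price auction — never gain.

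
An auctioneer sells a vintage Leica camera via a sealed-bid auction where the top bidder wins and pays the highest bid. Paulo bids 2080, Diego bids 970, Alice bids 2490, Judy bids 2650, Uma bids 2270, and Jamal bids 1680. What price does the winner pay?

Price paid: 2650.

Ordered from highest: Judy 2650, then Alice 2490, then Uma 2270, then Paulo 2080, then Jamal 1680, then Diego 970.
Judy is the highest bidder, so Judy wins.
Under the first-price rule, the price is the highest bid: 2650.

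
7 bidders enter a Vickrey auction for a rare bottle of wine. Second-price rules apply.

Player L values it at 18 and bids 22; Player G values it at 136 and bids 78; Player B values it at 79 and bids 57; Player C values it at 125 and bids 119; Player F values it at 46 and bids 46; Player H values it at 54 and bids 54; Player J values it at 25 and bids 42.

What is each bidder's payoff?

Player L 0, Player G 0, Player B 0, Player C 47, Player F 0, Player H 0, Player J 0.

Bids in descending order: Player C 119, then Player G 78, then Player B 57, then Player H 54, then Player F 46, then Player J 42, then Player L 22.
Player C has the top bid and wins; the price is the second-highest bid, 78.
Player C's payoff = 125 − 78 = 47. All other bidders lose, so their payoff is 0.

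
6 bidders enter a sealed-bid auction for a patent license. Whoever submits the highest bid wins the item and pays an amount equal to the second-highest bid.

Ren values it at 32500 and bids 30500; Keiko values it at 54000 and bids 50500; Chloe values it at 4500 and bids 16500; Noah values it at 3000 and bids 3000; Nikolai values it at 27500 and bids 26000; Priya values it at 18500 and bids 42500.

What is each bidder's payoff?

Payoffs: Ren 0, Keiko 11500, Chloe 0, Noah 0, Nikolai 0, Priya 0.

Sorted high to low: Keiko 50500, then Priya 42500, then Ren 30500, then Nikolai 26000, then Chloe 16500, then Noah 3000.
Keiko has the top bid and wins; the price is the second-highest bid, 42500.
Keiko's payoff = 54000 − 42500 = 11500. All other bidders lose, so their payoff is 0.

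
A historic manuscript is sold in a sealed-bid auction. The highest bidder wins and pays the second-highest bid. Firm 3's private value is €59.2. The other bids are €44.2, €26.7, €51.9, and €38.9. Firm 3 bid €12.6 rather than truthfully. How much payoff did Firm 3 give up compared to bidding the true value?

€7.3

The highest competing bid is €51.9.
Bidding truthfully at €59.2: Firm 3 has the top bid, wins, and pays the second-highest bid €51.9. Payoff = €59.2 − €51.9 = €7.3.
Bidding €12.6: the top bid is €51.9 (a rival), so Firm 3 loses. Payoff = €0.0.
Regret = truthful payoff − actual payoff = €7.3 − €0.0 = €7.3.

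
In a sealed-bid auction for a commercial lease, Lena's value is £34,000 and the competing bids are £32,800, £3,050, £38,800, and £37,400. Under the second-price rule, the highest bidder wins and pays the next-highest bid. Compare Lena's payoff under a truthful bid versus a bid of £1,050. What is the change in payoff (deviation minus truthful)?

The highest competing bid is £38,800.
Bidding truthfully at £34,000: the top bid is £38,800 (a rival), so Lena loses. Payoff = £0.
Bidding £1,050: the top bid is £38,800 (a rival), so Lena loses. Payoff = £0.
Change = £0 − £0 = £0.
The bid only affects whether you win, not the price — here both bids land on the same side of the top rival bid, so the deviation is payoff-neutral.

Payoff change: £0.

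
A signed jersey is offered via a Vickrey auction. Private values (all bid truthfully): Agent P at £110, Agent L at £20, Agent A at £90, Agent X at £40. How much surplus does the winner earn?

Bids in descending order: Agent P £110; Agent A £90; Agent X £40; Agent L £20.
Agent P wins with the top bid and pays the second-highest, £90.
Surplus = £110 − £90 = £20.

£20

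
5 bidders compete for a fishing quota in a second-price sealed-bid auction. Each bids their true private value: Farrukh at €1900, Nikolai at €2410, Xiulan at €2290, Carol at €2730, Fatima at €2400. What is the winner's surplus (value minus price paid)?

Winner's surplus: €320.

Ranking the bids: Carol €2730 > Nikolai €2410 > Fatima €2400 > Xiulan €2290 > Farrukh €1900.
Carol wins with the top bid and pays the second-highest, €2410.
Surplus = €2730 − €2410 = €320.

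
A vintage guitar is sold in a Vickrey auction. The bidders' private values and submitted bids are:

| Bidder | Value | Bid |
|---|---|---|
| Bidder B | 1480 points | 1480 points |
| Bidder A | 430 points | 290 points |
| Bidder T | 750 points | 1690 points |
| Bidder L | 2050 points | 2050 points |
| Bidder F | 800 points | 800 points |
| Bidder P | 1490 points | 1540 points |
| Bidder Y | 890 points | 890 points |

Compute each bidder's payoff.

Bidder B 0 points, Bidder A 0 points, Bidder T 0 points, Bidder L 360 points, Bidder F 0 points, Bidder P 0 points, Bidder Y 0 points.

Bids in descending order: Bidder L 2050 points, then Bidder T 1690 points, then Bidder P 1540 points, then Bidder B 1480 points, then Bidder Y 890 points, then Bidder F 800 points, then Bidder A 290 points.
Bidder L has the top bid and wins; the price is the second-highest bid, 1690 points.
Bidder L's payoff = 2050 points − 1690 points = 360 points. All other bidders lose, so their payoff is 0.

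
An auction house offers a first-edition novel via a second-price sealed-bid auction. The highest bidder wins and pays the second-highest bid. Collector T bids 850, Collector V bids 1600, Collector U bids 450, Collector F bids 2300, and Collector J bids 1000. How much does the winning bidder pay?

1600

Bids in descending order: Collector F 2300, then Collector V 1600, then Collector J 1000, then Collector T 850, then Collector U 450.
Collector F has the highest bid, so Collector F wins.
The second-highest bid is 1600, so that is what Collector F pays.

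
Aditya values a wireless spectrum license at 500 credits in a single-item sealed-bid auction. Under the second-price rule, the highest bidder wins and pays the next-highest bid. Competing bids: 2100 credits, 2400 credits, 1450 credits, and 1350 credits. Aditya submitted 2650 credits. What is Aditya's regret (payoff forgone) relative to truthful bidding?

Regret: 1900 credits.

The highest competing bid is 2400 credits.
Bidding truthfully at 500 credits: the top bid is 2400 credits (a rival), so Aditya loses. Payoff = 0 credits.
Bidding 2650 credits: Aditya has the top bid, wins, and pays the second-highest bid 2400 credits. Payoff = 500 credits − 2400 credits = -1900 credits.
Regret = truthful payoff − actual payoff = 0 credits − -1900 credits = 1900 credits.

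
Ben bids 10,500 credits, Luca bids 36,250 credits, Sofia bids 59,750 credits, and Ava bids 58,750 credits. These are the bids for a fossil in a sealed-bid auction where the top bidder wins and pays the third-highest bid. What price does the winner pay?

The winner pays 36,250 credits.

Ranking the bids: Sofia 59,750 credits, then Ava 58,750 credits, then Luca 36,250 credits, then Ben 10,500 credits.
Sofia is the highest bidder, so Sofia wins.
Under the third-price rule, the price is the third-highest bid: 36,250 credits.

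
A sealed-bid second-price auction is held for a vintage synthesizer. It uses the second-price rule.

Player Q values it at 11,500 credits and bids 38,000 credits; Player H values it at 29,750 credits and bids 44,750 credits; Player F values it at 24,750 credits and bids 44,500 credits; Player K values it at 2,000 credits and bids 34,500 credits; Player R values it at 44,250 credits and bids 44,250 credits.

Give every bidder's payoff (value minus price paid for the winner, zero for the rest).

Player Q 0 credits, Player H -14,750 credits, Player F 0 credits, Player K 0 credits, Player R 0 credits.

Ordered from highest: Player H 44,750 credits; Player F 44,500 credits; Player R 44,250 credits; Player Q 38,000 credits; Player K 34,500 credits.
Player H has the top bid and wins; the price is the second-highest bid, 44,500 credits.
Player H's payoff = 29,750 credits − 44,500 credits = -14,750 credits. All other bidders lose, so their payoff is 0.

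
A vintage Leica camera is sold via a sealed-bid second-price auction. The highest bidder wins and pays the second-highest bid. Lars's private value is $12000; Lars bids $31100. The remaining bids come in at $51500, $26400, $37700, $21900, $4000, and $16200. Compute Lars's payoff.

Highest competing bid: $51500.
Lars's bid $31100 is not the highest, so Lars loses, pays nothing, and earns zero payoff.

$0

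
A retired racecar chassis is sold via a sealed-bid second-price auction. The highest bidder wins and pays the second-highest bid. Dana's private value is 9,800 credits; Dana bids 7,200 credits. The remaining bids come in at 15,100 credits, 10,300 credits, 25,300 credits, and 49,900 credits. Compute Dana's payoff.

Highest competing bid: 49,900 credits.
Dana's bid 7,200 credits is not the highest, so Dana loses, pays nothing, and earns zero payoff.

Payoff = 0 credits.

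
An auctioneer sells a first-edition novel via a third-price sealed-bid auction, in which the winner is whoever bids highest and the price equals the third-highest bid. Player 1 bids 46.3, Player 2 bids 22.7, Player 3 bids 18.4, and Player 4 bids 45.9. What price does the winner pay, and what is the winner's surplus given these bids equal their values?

Ranking the bids: Player 1 46.3, then Player 4 45.9, then Player 2 22.7, then Player 3 18.4.
Player 1 is the highest bidder, so Player 1 wins.
Under the third-price rule, the price is the third-highest bid: 22.7.
Surplus = 46.3 − 22.7 = 23.6.

The winner pays 22.7 for a surplus of 23.6.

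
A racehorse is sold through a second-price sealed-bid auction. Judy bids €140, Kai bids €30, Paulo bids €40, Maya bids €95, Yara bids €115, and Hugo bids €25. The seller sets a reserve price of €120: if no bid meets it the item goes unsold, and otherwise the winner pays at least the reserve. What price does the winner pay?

Ranking the bids: Judy €140, then Yara €115, then Maya €95, then Paulo €40, then Kai €30, then Hugo €25.
Judy has the highest bid, so Judy wins.
The second-highest bid is €115, but the reserve €120 is higher, so the price is the reserve.

Price paid: €120.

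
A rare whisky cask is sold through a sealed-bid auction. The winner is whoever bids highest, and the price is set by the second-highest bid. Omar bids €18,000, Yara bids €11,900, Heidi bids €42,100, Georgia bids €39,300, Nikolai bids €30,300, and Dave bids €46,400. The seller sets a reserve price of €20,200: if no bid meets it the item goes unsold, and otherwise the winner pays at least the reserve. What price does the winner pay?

The winner pays €42,100.

Sorted high to low: Dave €46,400; Heidi €42,100; Georgia €39,300; Nikolai €30,300; Omar €18,000; Yara €11,900.
Dave has the highest bid, so Dave wins.
The second-highest bid is €42,100, which exceeds the reserve, so that sets the price.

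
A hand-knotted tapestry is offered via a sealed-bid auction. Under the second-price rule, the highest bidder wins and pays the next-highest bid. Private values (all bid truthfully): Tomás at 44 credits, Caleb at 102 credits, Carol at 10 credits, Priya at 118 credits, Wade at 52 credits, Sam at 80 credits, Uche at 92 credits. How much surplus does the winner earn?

Ranking the bids: Priya 118 credits; Caleb 102 credits; Uche 92 credits; Sam 80 credits; Wade 52 credits; Tomás 44 credits; Carol 10 credits.
Priya wins with the top bid and pays the second-highest, 102 credits.
Surplus = 118 credits − 102 credits = 16 credits.

Winner's surplus: 16 credits.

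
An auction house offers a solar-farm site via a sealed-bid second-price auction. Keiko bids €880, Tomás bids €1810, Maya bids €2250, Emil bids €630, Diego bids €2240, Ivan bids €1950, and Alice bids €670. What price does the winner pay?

Price paid: €2240.

Bids in descending order: Maya €2250, then Diego €2240, then Ivan €1950, then Tomás €1810, then Keiko €880, then Alice €670, then Emil €630.
Maya has the highest bid, so Maya wins.
The second-highest bid is €2240, so that is what Maya pays.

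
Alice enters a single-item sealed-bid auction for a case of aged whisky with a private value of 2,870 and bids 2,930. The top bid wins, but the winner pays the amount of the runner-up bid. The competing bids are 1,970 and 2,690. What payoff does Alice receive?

Alice's payoff: 180.

Highest competing bid: 2,690.
Alice's bid 2,930 is the highest overall, so Alice wins and pays the second-highest bid, 2,690.
Payoff = value − price = 2,870 − 2,690 = 180.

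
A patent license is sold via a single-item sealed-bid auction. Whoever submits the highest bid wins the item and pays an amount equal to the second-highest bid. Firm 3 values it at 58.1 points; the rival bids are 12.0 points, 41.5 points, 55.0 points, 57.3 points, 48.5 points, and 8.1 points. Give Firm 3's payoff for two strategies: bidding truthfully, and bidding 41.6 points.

(a) 0.8 points  (b) 0.0 points

The highest competing bid is 57.3 points.
Bidding truthfully at 58.1 points: Firm 3 has the top bid, wins, and pays the second-highest bid 57.3 points. Payoff = 58.1 points − 57.3 points = 0.8 points.
Bidding 41.6 points: the top bid is 57.3 points (a rival), so Firm 3 loses. Payoff = 0.0 points.
This is the dominant-strategy logic: truthful bidding weakly beats any alternative.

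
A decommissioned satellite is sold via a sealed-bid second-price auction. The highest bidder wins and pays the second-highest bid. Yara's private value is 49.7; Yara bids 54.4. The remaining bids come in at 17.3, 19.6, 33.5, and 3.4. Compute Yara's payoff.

Payoff = 16.2.

Highest competing bid: 33.5.
Yara's bid 54.4 is the highest overall, so Yara wins and pays the second-highest bid, 33.5.
Payoff = value − price = 49.7 − 33.5 = 16.2.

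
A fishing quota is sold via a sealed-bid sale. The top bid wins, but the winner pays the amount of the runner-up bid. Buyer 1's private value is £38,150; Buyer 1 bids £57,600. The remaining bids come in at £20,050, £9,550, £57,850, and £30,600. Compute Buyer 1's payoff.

£0

Highest competing bid: £57,850.
Buyer 1's bid £57,600 is not the highest, so Buyer 1 loses, pays nothing, and earns zero payoff.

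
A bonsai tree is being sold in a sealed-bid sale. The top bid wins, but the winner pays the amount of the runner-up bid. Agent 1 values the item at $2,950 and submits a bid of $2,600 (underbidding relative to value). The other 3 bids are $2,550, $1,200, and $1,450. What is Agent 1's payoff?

Highest competing bid: $2,550.
Agent 1's bid $2,600 is the highest overall, so Agent 1 wins and pays the second-highest bid, $2,550.
Payoff = value − price = $2,950 − $2,550 = $400.

$400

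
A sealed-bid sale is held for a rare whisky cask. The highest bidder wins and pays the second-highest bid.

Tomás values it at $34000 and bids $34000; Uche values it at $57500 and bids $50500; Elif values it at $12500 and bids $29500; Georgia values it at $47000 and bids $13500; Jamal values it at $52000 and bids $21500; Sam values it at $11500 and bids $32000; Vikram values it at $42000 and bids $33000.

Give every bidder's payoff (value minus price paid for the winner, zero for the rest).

Ordered from highest: Uche $50500 > Tomás $34000 > Vikram $33000 > Sam $32000 > Elif $29500 > Jamal $21500 > Georgia $13500.
Uche has the top bid and wins; the price is the second-highest bid, $34000.
Uche's payoff = $57500 − $34000 = $23500. All other bidders lose, so their payoff is 0.

Payoffs: Tomás $0, Uche $23500, Elif $0, Georgia $0, Jamal $0, Sam $0, Vikram $0.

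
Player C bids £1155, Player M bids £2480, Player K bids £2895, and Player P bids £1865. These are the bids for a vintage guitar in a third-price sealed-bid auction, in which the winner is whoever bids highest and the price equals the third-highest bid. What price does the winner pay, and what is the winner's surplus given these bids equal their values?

Ordered from highest: Player K £2895, then Player M £2480, then Player P £1865, then Player C £1155.
Player K is the highest bidder, so Player K wins.
Under the third-price rule, the price is the third-highest bid: £1865.
Surplus = £2895 − £1865 = £1030.

Price £1865; surplus £1030.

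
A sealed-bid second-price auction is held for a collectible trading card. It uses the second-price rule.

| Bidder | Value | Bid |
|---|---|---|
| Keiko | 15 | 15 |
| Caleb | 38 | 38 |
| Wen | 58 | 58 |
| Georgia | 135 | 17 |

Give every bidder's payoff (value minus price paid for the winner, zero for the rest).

Payoffs: Keiko 0, Caleb 0, Wen 20, Georgia 0.

Bids in descending order: Wen 58 > Caleb 38 > Georgia 17 > Keiko 15.
Wen has the top bid and wins; the price is the second-highest bid, 38.
Wen's payoff = 58 − 38 = 20. All other bidders lose, so their payoff is 0.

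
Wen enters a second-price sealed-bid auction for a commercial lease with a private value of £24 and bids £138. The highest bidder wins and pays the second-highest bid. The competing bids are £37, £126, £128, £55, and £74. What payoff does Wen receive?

Wen's payoff: -£104.

Highest competing bid: £128.
Wen's bid £138 is the highest overall, so Wen wins and pays the second-highest bid, £128.
Payoff = value − price = £24 − £128 = -£104.
Overbidding won the item at a price above value — truthful bidding would have avoided this loss.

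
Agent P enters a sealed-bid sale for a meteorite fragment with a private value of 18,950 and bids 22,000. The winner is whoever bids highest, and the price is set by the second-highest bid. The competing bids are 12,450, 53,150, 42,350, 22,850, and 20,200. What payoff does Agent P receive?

0

Highest competing bid: 53,150.
Agent P's bid 22,000 is not the highest, so Agent P loses, pays nothing, and earns zero payoff.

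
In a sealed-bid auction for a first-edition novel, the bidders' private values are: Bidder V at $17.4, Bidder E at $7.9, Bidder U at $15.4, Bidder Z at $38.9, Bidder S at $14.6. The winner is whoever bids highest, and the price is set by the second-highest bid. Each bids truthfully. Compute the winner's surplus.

Winner's surplus: $21.5.

Bids in descending order: Bidder Z $38.9; Bidder V $17.4; Bidder U $15.4; Bidder S $14.6; Bidder E $7.9.
Bidder Z wins with the top bid and pays the second-highest, $17.4.
Surplus = $38.9 − $17.4 = $21.5.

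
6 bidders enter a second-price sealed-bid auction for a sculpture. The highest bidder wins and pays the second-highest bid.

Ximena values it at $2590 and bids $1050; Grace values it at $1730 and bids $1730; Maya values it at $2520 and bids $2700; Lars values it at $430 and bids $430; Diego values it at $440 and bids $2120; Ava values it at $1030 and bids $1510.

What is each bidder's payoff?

Ordered from highest: Maya $2700 > Diego $2120 > Grace $1730 > Ava $1510 > Ximena $1050 > Lars $430.
Maya has the top bid and wins; the price is the second-highest bid, $2120.
Maya's payoff = $2520 − $2120 = $400. All other bidders lose, so their payoff is 0.

Payoffs: Ximena $0, Grace $0, Maya $400, Lars $0, Diego $0, Ava $0.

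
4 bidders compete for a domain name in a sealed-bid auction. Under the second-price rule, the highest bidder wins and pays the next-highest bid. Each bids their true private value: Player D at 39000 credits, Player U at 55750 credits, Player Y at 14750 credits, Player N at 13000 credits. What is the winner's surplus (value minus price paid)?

Ordered from highest: Player U 55750 credits, then Player D 39000 credits, then Player Y 14750 credits, then Player N 13000 credits.
Player U wins with the top bid and pays the second-highest, 39000 credits.
Surplus = 55750 credits − 39000 credits = 16750 credits.

16750 credits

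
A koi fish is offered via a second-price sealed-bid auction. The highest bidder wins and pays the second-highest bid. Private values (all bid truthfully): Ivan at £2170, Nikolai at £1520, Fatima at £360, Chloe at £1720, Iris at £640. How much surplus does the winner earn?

£450

Sorted high to low: Ivan £2170; Chloe £1720; Nikolai £1520; Iris £640; Fatima £360.
Ivan wins with the top bid and pays the second-highest, £1720.
Surplus = £2170 − £1720 = £450.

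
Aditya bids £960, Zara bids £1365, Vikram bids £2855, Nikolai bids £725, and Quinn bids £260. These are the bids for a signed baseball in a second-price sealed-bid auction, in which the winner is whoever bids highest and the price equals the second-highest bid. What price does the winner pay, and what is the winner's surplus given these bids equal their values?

Price £1365; surplus £1490.

Ranking the bids: Vikram £2855; Zara £1365; Aditya £960; Nikolai £725; Quinn £260.
Vikram is the highest bidder, so Vikram wins.
Under the second-price rule, the price is the second-highest bid: £1365.
Surplus = £2855 − £1365 = £1490.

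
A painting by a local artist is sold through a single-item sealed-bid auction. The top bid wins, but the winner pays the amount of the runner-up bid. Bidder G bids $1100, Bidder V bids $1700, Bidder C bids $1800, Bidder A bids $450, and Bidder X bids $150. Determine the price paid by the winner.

Ordered from highest: Bidder C $1800; Bidder V $1700; Bidder G $1100; Bidder A $450; Bidder X $150.
Bidder C has the highest bid, so Bidder C wins.
The second-highest bid is $1700, so that is what Bidder C pays.

$1700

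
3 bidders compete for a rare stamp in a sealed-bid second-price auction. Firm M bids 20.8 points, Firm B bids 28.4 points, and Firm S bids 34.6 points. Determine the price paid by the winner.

Sorted high to low: Firm S 34.6 points, then Firm B 28.4 points, then Firm M 20.8 points.
Firm S has the highest bid, so Firm S wins.
The second-highest bid is 28.4 points, so that is what Firm S pays.

The winner pays 28.4 points.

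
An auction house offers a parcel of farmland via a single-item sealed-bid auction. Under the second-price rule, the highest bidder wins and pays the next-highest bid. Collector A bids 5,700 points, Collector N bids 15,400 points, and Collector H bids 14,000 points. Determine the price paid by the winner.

The winner pays 14,000 points.

Ordered from highest: Collector N 15,400 points > Collector H 14,000 points > Collector A 5,700 points.
Collector N has the highest bid, so Collector N wins.
The second-highest bid is 14,000 points, so that is what Collector N pays.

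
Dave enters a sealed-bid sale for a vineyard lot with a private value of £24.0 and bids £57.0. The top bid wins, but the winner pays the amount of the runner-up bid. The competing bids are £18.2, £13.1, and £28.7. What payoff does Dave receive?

Highest competing bid: £28.7.
Dave's bid £57.0 is the highest overall, so Dave wins and pays the second-highest bid, £28.7.
Payoff = value − price = £24.0 − £28.7 = -£4.7.
Overbidding won the item at a price above value — truthful bidding would have avoided this loss.

Dave's payoff: -£4.7.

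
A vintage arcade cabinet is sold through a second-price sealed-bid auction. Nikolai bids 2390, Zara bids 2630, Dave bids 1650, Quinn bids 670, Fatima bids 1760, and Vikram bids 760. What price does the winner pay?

Ranking the bids: Zara 2630, then Nikolai 2390, then Fatima 1760, then Dave 1650, then Vikram 760, then Quinn 670.
Zara has the highest bid, so Zara wins.
The second-highest bid is 2390, so that is what Zara pays.

2390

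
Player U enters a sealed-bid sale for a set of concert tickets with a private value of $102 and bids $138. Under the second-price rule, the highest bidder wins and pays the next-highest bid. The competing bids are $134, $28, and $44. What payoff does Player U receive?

Highest competing bid: $134.
Player U's bid $138 is the highest overall, so Player U wins and pays the second-highest bid, $134.
Payoff = value − price = $102 − $134 = -$32.
Overbidding won the item at a price above value — truthful bidding would have avoided this loss.

Player U's payoff: -$32.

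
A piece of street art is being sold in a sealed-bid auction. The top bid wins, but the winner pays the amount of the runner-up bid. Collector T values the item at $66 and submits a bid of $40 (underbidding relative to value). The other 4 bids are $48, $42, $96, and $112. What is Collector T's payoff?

Collector T's payoff: $0.

Highest competing bid: $112.
Collector T's bid $40 is not the highest, so Collector T loses, pays nothing, and earns zero payoff.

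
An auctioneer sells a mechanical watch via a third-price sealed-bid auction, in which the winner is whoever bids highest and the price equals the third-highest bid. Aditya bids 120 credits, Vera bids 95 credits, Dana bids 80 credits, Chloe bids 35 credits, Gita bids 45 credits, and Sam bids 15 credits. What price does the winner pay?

The winner pays 80 credits.

Ranking the bids: Aditya 120 credits, then Vera 95 credits, then Dana 80 credits, then Gita 45 credits, then Chloe 35 credits, then Sam 15 credits.
Aditya is the highest bidder, so Aditya wins.
Under the third-price rule, the price is the third-highest bid: 80 credits.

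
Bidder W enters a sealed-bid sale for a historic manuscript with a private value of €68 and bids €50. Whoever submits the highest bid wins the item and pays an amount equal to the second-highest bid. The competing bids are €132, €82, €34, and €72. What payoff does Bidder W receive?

Highest competing bid: €132.
Bidder W's bid €50 is not the highest, so Bidder W loses, pays nothing, and earns zero payoff.

€0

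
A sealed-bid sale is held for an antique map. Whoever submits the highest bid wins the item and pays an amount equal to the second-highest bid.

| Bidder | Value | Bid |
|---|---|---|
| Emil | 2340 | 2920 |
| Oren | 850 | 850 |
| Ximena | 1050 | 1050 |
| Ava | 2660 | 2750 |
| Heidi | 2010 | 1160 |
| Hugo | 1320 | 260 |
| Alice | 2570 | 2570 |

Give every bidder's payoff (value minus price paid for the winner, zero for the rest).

Emil -410, Oren 0, Ximena 0, Ava 0, Heidi 0, Hugo 0, Alice 0.

Sorted high to low: Emil 2920; Ava 2750; Alice 2570; Heidi 1160; Ximena 1050; Oren 850; Hugo 260.
Emil has the top bid and wins; the price is the second-highest bid, 2750.
Emil's payoff = 2340 − 2750 = -410. All other bidders lose, so their payoff is 0.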